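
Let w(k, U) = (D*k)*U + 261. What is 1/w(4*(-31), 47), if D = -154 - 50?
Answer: 1/1189173 ≈ 8.4092e-7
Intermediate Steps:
D = -204
w(k, U) = 261 - 204*U*k (w(k, U) = (-204*k)*U + 261 = -204*U*k + 261 = 261 - 204*U*k)
1/w(4*(-31), 47) = 1/(261 - 204*47*4*(-31)) = 1/(261 - 204*47*(-124)) = 1/(261 + 1188912) = 1/1189173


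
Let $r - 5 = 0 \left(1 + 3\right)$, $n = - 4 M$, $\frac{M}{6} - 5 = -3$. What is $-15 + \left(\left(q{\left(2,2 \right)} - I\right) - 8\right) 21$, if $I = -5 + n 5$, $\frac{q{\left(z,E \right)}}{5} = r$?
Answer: $5487$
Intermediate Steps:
$M = 12$ ($M = 30 + 6 \left(-3\right) = 30 - 18 = 12$)
$n = -48$ ($n = \left(-4\right) 12 = -48$)
$r = 5$ ($r = 5 + 0 \left(1 + 3\right) = 5 + 0 \cdot 4 = 5 + 0 = 5$)
$q{\left(z,E \right)} = 25$ ($q{\left(z,E \right)} = 5 \cdot 5 = 25$)
$I = -245$ ($I = -5 - 240 = -245$)
$-15 + \left(\left(q{\left(2,2 \right)} - I\right) - 8\right) 21 = -15 + \left(\left(25 - -245\right) - 8\right) 21 = -15 + \left(\left(25 + 245\right) - 8\right) 21 = -15 + \left(270 - 8\right) 21 = -15 + 262 \cdot 21 = -15 + 5502 = 5487$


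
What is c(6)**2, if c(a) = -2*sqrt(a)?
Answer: 24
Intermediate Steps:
c(6)**2 = (-2*sqrt(6))**2 = 24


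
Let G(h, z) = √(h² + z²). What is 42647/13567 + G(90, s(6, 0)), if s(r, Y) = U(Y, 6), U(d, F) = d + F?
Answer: 42647/13567 + 6*√226 ≈ 93.343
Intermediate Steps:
U(d, F) = F + d
s(r, Y) = 6 + Y
42647/13567 + G(90, s(6, 0)) = 42647/13567 + √(90² + (6 + 0)²) = 42647*(1/13567) + √(8100 + 6²) = 42647/13567 + √(8100 + 36) = 42647/13567 + √8136 = 42647/13567 + 6*√226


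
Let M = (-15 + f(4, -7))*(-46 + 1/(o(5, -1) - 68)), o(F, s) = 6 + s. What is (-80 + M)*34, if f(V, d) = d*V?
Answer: 4066978/63 ≈ 64555.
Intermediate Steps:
f(V, d) = V*d
M = 124657/63 (M = (-15 + 4*(-7))*(-46 + 1/((6 - 1) - 68)) = (-15 - 28)*(-46 + 1/(5 - 68)) = -43*(-46 + 1/(-63)) = -43*(-46 - 1/63) = -43*(-2899/63) = 124657/63 ≈ 1978.7)
(-80 + M)*34 = (-80 + 124657/63)*34 = (119617/63)*34 = 4066978/63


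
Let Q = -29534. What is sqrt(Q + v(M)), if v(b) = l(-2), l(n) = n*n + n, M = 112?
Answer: 2*I*sqrt(7383) ≈ 171.85*I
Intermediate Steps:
l(n) = n + n**2 (l(n) = n**2 + n = n + n**2)
v(b) = 2 (v(b) = -2*(1 - 2) = -2*(-1) = 2)
sqrt(Q + v(M)) = sqrt(-29534 + 2) = sqrt(-29532) = 2*I*sqrt(7383)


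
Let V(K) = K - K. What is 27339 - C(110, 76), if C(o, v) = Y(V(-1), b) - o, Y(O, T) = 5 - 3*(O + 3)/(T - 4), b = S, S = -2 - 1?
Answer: 192099/7 ≈ 27443.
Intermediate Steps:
V(K) = 0
S = -3
b = -3
Y(O, T) = 5 - 3*(3 + O)/(-4 + T)
C(o, v) = 44/7 - o (C(o, v) = (-29 - 3*0 + 5*(-3))/(-4 - 3) - o = (-29 + 0 - 15)/(-7) - o = -1/7*(-44) - o = 44/7 - o)
27339 - C(110, 76) = 27339 - (44/7 - 1*110) = 27339 - (44/7 - 110) = 27339 - 1*(-726/7) = 27339 + 726/7 = 192099/7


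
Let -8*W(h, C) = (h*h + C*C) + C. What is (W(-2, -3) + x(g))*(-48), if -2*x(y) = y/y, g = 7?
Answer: 84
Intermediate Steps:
W(h, C) = -C/8 - C²/8 - h²/8 (W(h, C) = -((h*h + C*C) + C)/8 = -((h² + C²) + C)/8 = -((C² + h²) + C)/8 = -(C + C² + h²)/8 = -C/8 - C²/8 - h²/8)
x(y) = -½ (x(y) = -y/(2*y) = -½*1 = -½)
(W(-2, -3) + x(g))*(-48) = ((-⅛*(-3) - ⅛*(-3)² - ⅛*(-2)²) - ½)*(-48) = ((3/8 - ⅛*9 - ⅛*4) - ½)*(-48) = ((3/8 - 9/8 - ½) - ½)*(-48) = (-5/4 - ½)*(-48) = -7/4*(-48) = 84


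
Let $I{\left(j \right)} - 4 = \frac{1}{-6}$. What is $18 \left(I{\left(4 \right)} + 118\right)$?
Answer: $2193$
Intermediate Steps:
$I{\left(j \right)} = \frac{23}{6}$ ($I{\left(j \right)} = 4 + \frac{1}{-6} = 4 - \frac{1}{6} = \frac{23}{6}$)
$18 \left(I{\left(4 \right)} + 118\right) = 18 \left(\frac{23}{6} + 118\right) = 18 \cdot \frac{731}{6} = 2193$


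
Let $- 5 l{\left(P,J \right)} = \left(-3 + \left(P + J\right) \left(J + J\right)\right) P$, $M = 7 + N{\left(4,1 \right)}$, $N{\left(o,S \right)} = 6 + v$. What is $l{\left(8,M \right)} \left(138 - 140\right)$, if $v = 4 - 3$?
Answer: $\frac{9808}{5} \approx 1961.6$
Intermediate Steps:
$v = 1$ ($v = 4 - 3 = 1$)
$N{\left(o,S \right)} = 7$ ($N{\left(o,S \right)} = 6 + 1 = 7$)
$M = 14$ ($M = 7 + 7 = 14$)
$l{\left(P,J \right)} = - \frac{P \left(-3 + 2 J \left(J + P\right)\right)}{5}$ ($l{\left(P,J \right)} = - \frac{\left(-3 + \left(P + J\right) \left(J + J\right)\right) P}{5} = - \frac{\left(-3 + \left(J + P\right) 2 J\right) P}{5} = - \frac{\left(-3 + 2 J \left(J + P\right)\right) P}{5} = - \frac{P \left(-3 + 2 J \left(J + P\right)\right)}{5}$)
$l{\left(8,M \right)} \left(138 - 140\right) = \frac{1}{5} \cdot 8 \left(3 - 2 \cdot 14^{2} - 28 \cdot 8\right) \left(138 - 140\right) = \frac{1}{5} \cdot 8 \left(3 - 392 - 224\right) \left(-2\right) = \frac{1}{5} \cdot 8 \left(-613\right) \left(-2\right) = \left(- \frac{4904}{5}\right) \left(-2\right) = \frac{9808}{5}$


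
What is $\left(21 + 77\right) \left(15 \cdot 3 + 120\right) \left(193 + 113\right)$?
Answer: $4948020$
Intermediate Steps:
$\left(21 + 77\right) \left(15 \cdot 3 + 120\right) \left(193 + 113\right) = 98 \left(45 + 120\right) 306 = 98 \cdot 165 \cdot 306 = 98 \cdot 50490 = 4948020$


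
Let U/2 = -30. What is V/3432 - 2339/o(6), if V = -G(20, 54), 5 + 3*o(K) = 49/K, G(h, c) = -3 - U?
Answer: -48165049/21736 ≈ -2215.9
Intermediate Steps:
U = -60 (U = 2*(-30) = -60)
G(h, c) = 57 (G(h, c) = -3 - 1*(-60) = -3 + 60 = 57)
o(K) = -5/3 + 49/(3*K) (o(K) = -5/3 + (49/K)/3 = -5/3 + 49/(3*K))
V = -57 (V = -1*57 = -57)
V/3432 - 2339/o(6) = -57/3432 - 2339*18/(49 - 5*6) = -57*1/3432 - 2339*18/(49 - 30) = -19/1144 - 2339/((⅓)*(⅙)*19) = -19/1144 - 2339/19/18 = -19/1144 - 2339*18/19 = -19/1144 - 42102/19 = -48165049/21736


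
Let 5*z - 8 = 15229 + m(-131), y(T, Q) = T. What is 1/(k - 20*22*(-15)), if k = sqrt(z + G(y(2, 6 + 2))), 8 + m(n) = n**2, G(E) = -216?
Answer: 3300/21776869 - sqrt(6262)/43553738 ≈ 0.00014972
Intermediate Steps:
m(n) = -8 + n**2
z = 6478 (z = 8/5 + (15229 + (-8 + (-131)**2))/5 = 8/5 + (15229 + (-8 + 17161))/5 = 8/5 + (15229 + 17153)/5 = 8/5 + (1/5)*32382 = 8/5 + 32382/5 = 6478)
k = sqrt(6262) (k = sqrt(6478 - 216) = sqrt(6262) ≈ 79.133)
1/(k - 20*22*(-15)) = 1/(sqrt(6262) - 20*22*(-15)) = 1/(sqrt(6262) - 440*(-15)) = 1/(sqrt(6262) + 6600) = 1/(6600 + sqrt(6262))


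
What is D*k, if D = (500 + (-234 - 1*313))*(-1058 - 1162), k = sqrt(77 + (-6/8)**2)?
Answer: 26085*sqrt(1241) ≈ 9.1892e+5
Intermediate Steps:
k = sqrt(1241)/4 (k = sqrt(77 + (-6*1/8)**2) = sqrt(77 + (-3/4)**2) = sqrt(77 + 9/16) = sqrt(1241/16) = sqrt(1241)/4 ≈ 8.8070)
D = 104340 (D = (500 + (-234 - 313))*(-2220) = (500 - 547)*(-2220) = -47*(-2220) = 104340)
D*k = 104340*(sqrt(1241)/4) = 26085*sqrt(1241)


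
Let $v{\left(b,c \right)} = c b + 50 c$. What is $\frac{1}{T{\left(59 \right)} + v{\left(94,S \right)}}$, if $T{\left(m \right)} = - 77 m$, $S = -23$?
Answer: $- \frac{1}{7855} \approx -0.00012731$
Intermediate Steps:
$v{\left(b,c \right)} = 50 c + b c$ ($v{\left(b,c \right)} = b c + 50 c = 50 c + b c$)
$\frac{1}{T{\left(59 \right)} + v{\left(94,S \right)}} = \frac{1}{\left(-77\right) 59 - 23 \left(50 + 94\right)} = \frac{1}{-4543 - 3312} = \frac{1}{-7855} = - \frac{1}{7855}$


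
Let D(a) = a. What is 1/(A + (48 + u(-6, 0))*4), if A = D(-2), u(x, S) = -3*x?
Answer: 1/262 ≈ 0.0038168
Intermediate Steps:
A = -2
1/(A + (48 + u(-6, 0))*4) = 1/(-2 + (48 - 3*(-6))*4) = 1/(-2 + (48 + 18)*4) = 1/(-2 + 66*4) = 1/(-2 + 264) = 1/262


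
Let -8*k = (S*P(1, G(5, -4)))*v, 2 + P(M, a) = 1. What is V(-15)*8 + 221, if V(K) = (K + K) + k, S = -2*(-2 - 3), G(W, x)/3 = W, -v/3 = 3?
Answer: -109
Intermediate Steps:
v = -9 (v = -3*3 = -9)
G(W, x) = 3*W
P(M, a) = -1 (P(M, a) = -2 + 1 = -1)
S = 10 (S = -2*(-5) = 10)
k = -45/4 (k = -10*(-1)*(-9)/8 = -(-5)*(-9)/4 = -⅛*90 = -45/4 ≈ -11.250)
V(K) = -45/4 + 2*K (V(K) = (K + K) - 45/4 = 2*K - 45/4 = -45/4 + 2*K)
V(-15)*8 + 221 = (-45/4 + 2*(-15))*8 + 221 = (-45/4 - 30)*8 + 221 = -165/4*8 + 221 = -330 + 221 = -109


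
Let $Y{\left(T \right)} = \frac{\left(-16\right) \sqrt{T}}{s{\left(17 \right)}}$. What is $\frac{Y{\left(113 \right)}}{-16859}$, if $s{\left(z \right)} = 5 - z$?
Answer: $- \frac{4 \sqrt{113}}{50577} \approx -0.00084071$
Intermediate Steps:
$Y{\left(T \right)} = \frac{4 \sqrt{T}}{3}$ ($Y{\left(T \right)} = \frac{\left(-16\right) \sqrt{T}}{5 - 17} = \frac{\left(-16\right) \sqrt{T}}{-12} = - 16 \sqrt{T} \left(- \frac{1}{12}\right) = \frac{4 \sqrt{T}}{3}$)
$\frac{Y{\left(113 \right)}}{-16859} = \frac{\frac{4}{3} \sqrt{113}}{-16859} = \frac{4 \sqrt{113}}{3} \left(- \frac{1}{16859}\right) = - \frac{4 \sqrt{113}}{50577}$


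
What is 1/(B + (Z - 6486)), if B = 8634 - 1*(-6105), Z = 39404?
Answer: 1/47657 ≈ 2.0983e-5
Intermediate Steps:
B = 14739 (B = 8634 + 6105 = 14739)
1/(B + (Z - 6486)) = 1/(14739 + (39404 - 6486)) = 1/(14739 + 32918) = 1/47657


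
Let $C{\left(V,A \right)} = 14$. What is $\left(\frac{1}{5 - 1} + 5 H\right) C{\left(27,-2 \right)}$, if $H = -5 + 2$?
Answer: $- \frac{413}{2} \approx -206.5$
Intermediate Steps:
$H = -3$
$\left(\frac{1}{5 - 1} + 5 H\right) C{\left(27,-2 \right)} = \left(\frac{1}{5 - 1} + 5 \left(-3\right)\right) 14 = \left(\frac{1}{4} - 15\right) 14 = \left(- \frac{59}{4}\right) 14 = - \frac{413}{2}$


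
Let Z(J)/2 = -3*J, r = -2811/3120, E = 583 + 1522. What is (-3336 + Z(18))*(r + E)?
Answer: -1884094443/260 ≈ -7.2465e+6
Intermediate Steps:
E = 2105
r = -937/1040 (r = -2811*1/3120 = -937/1040 ≈ -0.90096)
Z(J) = -6*J (Z(J) = 2*(-3*J) = -6*J)
(-3336 + Z(18))*(r + E) = (-3336 - 6*18)*(-937/1040 + 2105) = (-3336 - 108)*(2188263/1040) = -3444*2188263/1040 = -1884094443/260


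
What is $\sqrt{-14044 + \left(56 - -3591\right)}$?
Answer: $i \sqrt{10397} \approx 101.97 i$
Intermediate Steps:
$\sqrt{-14044 + \left(56 - -3591\right)} = \sqrt{-14044 + \left(56 + 3591\right)} = \sqrt{-14044 + 3647} = \sqrt{-10397} = i \sqrt{10397}$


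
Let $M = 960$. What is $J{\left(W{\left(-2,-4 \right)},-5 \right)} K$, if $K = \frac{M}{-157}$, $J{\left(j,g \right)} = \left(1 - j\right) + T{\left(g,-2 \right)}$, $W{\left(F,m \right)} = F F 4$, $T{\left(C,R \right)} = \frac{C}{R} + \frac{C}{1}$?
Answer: $\frac{16800}{157} \approx 107.01$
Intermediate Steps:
$T{\left(C,R \right)} = C + \frac{C}{R}$ ($T{\left(C,R \right)} = \frac{C}{R} + C 1 = \frac{C}{R} + C = C + \frac{C}{R}$)
$W{\left(F,m \right)} = 4 F^{2}$ ($W{\left(F,m \right)} = F^{2} \cdot 4 = 4 F^{2}$)
$J{\left(j,g \right)} = 1 + \frac{g}{2} - j$ ($J{\left(j,g \right)} = \left(1 - j\right) + \left(g + \frac{g}{-2}\right) = \left(1 - j\right) + \left(g + g \left(- \frac{1}{2}\right)\right) = \left(1 - j\right) + \left(g - \frac{g}{2}\right) = \left(1 - j\right) + \frac{g}{2} = 1 + \frac{g}{2} - j$)
$K = - \frac{960}{157}$ ($K = \frac{960}{-157} = 960 \left(- \frac{1}{157}\right) = - \frac{960}{157} \approx -6.1146$)
$J{\left(W{\left(-2,-4 \right)},-5 \right)} K = \left(1 + \frac{1}{2} \left(-5\right) - 4 \left(-2\right)^{2}\right) \left(- \frac{960}{157}\right) = \left(1 - \frac{5}{2} - 4 \cdot 4\right) \left(- \frac{960}{157}\right) = \left(1 - \frac{5}{2} - 16\right) \left(- \frac{960}{157}\right) = \left(- \frac{35}{2}\right) \left(- \frac{960}{157}\right) = \frac{16800}{157}$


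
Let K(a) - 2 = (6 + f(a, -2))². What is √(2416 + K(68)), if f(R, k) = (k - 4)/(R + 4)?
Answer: √353233/12 ≈ 49.528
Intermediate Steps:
f(R, k) = (-4 + k)/(4 + R)
K(a) = 2 + (6 - 6/(4 + a))² (K(a) = 2 + (6 + (-4 - 2)/(4 + a))² = 2 + (6 - 6/(4 + a))²)
√(2416 + K(68)) = √(2416 + (2 + 36*(3 + 68)²/(4 + 68)²)) = √(2416 + (2 + 36*71²/72²)) = √(2416 + (2 + 36*5041*(1/5184))) = √(2416 + (2 + 5041/144)) = √(2416 + 5329/144) = √(353233/144) = √353233/12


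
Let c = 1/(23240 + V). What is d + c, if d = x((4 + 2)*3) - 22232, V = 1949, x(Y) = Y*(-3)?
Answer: -561362053/25189 ≈ -22286.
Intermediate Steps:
x(Y) = -3*Y
d = -22286 (d = -3*(4 + 2)*3 - 22232 = -18*3 - 22232 = -3*18 - 22232 = -54 - 22232 = -22286)
c = 1/25189 (c = 1/(23240 + 1949) = 1/25189 ≈ 3.9700e-5)
d + c = -22286 + 1/25189 = -561362053/25189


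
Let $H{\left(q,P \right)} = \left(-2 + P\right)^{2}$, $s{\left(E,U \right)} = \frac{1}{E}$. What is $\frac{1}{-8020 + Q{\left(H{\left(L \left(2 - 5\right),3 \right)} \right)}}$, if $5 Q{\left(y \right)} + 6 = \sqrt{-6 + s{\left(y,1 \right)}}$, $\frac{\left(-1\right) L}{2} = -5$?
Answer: $- \frac{200530}{1608491241} - \frac{5 i \sqrt{5}}{1608491241} \approx -0.00012467 - 6.9508 \cdot 10^{-9} i$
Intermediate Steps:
$L = 10$ ($L = \left(-2\right) \left(-5\right) = 10$)
$Q{\left(y \right)} = - \frac{6}{5} + \frac{\sqrt{-6 + \frac{1}{y}}}{5}$
$\frac{1}{-8020 + Q{\left(H{\left(L \left(2 - 5\right),3 \right)} \right)}} = \frac{1}{-8020 - \left(\frac{6}{5} - \frac{\sqrt{\frac{1 - 6 \left(-2 + 3\right)^{2}}{\left(-2 + 3\right)^{2}}}}{5}\right)} = \frac{1}{-8020 - \left(\frac{6}{5} - \frac{\sqrt{\frac{1 - 6 \cdot 1^{2}}{1^{2}}}}{5}\right)} = \frac{1}{-8020 - \left(\frac{6}{5} - \frac{\sqrt{\frac{1 - 6}{1}}}{5}\right)} = \frac{1}{-8020 - \left(\frac{6}{5} - \frac{\sqrt{1 \left(1 - 6\right)}}{5}\right)} = \frac{1}{-8020 - \left(\frac{6}{5} - \frac{\sqrt{1 \left(-5\right)}}{5}\right)} = \frac{1}{-8020 - \left(\frac{6}{5} - \frac{\sqrt{-5}}{5}\right)} = \frac{1}{-8020 - \left(\frac{6}{5} - \frac{i \sqrt{5}}{5}\right)} = \frac{1}{- \frac{40106}{5} + \frac{i \sqrt{5}}{5}}$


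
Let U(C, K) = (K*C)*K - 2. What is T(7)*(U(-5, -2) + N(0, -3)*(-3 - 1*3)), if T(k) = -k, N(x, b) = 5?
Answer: 364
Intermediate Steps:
U(C, K) = -2 + C*K**2 (U(C, K) = (C*K)*K - 2 = C*K**2 - 2 = -2 + C*K**2)
T(7)*(U(-5, -2) + N(0, -3)*(-3 - 1*3)) = (-1*7)*((-2 - 5*(-2)**2) + 5*(-3 - 1*3)) = -7*((-2 - 5*4) + 5*(-3 - 3)) = -7*((-2 - 20) + 5*(-6)) = -7*(-22 - 30) = -7*(-52) = 364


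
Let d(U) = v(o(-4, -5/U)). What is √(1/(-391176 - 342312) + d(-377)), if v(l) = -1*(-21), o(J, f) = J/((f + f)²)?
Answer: √706131052221/183372 ≈ 4.5826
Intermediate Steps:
o(J, f) = J/(4*f²) (o(J, f) = J/((2*f)²) = J/((4*f²)) = J*(1/(4*f²)) = J/(4*f²))
v(l) = 21
d(U) = 21
√(1/(-391176 - 342312) + d(-377)) = √(1/(-391176 - 342312) + 21) = √(1/(-733488) + 21) = √(-1/733488 + 21) = √(15403247/733488) = √706131052221/183372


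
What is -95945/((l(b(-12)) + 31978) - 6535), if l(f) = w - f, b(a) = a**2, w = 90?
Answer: -3095/819 ≈ -3.7790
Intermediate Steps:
l(f) = 90 - f
-95945/((l(b(-12)) + 31978) - 6535) = -95945/(((90 - 1*(-12)**2) + 31978) - 6535) = -95945/(((90 - 1*144) + 31978) - 6535) = -95945/(((90 - 144) + 31978) - 6535) = -95945/((-54 + 31978) - 6535) = -95945/(31924 - 6535) = -95945/25389 = -95945*1/25389 = -3095/819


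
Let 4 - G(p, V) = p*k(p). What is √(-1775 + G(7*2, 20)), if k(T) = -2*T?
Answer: I*√1379 ≈ 37.135*I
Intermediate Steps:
G(p, V) = 4 + 2*p² (G(p, V) = 4 - p*(-2*p) = 4 - (-2)*p² = 4 + 2*p²)
√(-1775 + G(7*2, 20)) = √(-1775 + (4 + 2*(7*2)²)) = √(-1775 + (4 + 2*14²)) = √(-1775 + (4 + 2*196)) = √(-1775 + (4 + 392)) = √(-1775 + 396) = √(-1379) = I*√1379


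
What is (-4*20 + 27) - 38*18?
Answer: -737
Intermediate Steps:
(-4*20 + 27) - 38*18 = (-80 + 27) - 684 = -53 - 684 = -737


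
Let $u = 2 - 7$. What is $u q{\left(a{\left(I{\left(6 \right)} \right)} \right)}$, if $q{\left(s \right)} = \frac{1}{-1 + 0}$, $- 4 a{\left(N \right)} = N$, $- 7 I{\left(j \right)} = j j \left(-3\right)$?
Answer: $5$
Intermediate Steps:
$I{\left(j \right)} = \frac{3 j^{2}}{7}$ ($I{\left(j \right)} = - \frac{j j \left(-3\right)}{7} = - \frac{j^{2} \left(-3\right)}{7} = - \frac{\left(-3\right) j^{2}}{7} = \frac{3 j^{2}}{7}$)
$a{\left(N \right)} = - \frac{N}{4}$
$q{\left(s \right)} = -1$ ($q{\left(s \right)} = \frac{1}{-1} = -1$)
$u = -5$ ($u = 2 - 7 = -5$)
$u q{\left(a{\left(I{\left(6 \right)} \right)} \right)} = \left(-5\right) \left(-1\right) = 5$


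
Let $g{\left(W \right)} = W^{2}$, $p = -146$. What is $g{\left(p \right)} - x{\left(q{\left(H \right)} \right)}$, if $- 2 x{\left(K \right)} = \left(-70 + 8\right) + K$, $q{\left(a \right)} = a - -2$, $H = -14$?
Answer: $21279$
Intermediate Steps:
$q{\left(a \right)} = 2 + a$ ($q{\left(a \right)} = a + 2 = 2 + a$)
$x{\left(K \right)} = 31 - \frac{K}{2}$ ($x{\left(K \right)} = - \frac{\left(-70 + 8\right) + K}{2} = - \frac{-62 + K}{2} = 31 - \frac{K}{2}$)
$g{\left(p \right)} - x{\left(q{\left(H \right)} \right)} = \left(-146\right)^{2} - \left(31 - \frac{2 - 14}{2}\right) = 21316 - \left(31 - -6\right) = 21316 - \left(31 + 6\right) = 21316 - 37 = 21279$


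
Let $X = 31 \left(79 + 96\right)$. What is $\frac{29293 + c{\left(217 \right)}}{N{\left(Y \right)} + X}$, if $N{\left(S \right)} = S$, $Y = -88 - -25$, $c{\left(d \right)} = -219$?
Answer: $\frac{14537}{2681} \approx 5.4222$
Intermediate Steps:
$X = 5425$ ($X = 31 \cdot 175 = 5425$)
$Y = -63$ ($Y = -88 + 25 = -63$)
$\frac{29293 + c{\left(217 \right)}}{N{\left(Y \right)} + X} = \frac{29293 - 219}{-63 + 5425} = \frac{29074}{5362} = 29074 \cdot \frac{1}{5362} = \frac{14537}{2681}$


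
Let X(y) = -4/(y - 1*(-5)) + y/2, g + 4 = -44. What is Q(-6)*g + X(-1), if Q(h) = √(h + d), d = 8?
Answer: -3/2 - 48*√2 ≈ -69.382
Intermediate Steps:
g = -48 (g = -4 - 44 = -48)
Q(h) = √(8 + h) (Q(h) = √(h + 8) = √(8 + h))
X(y) = y/2 - 4/(5 + y) (X(y) = -4/(y + 5) + y*(½) = -4/(5 + y) + y/2 = y/2 - 4/(5 + y))
Q(-6)*g + X(-1) = √(8 - 6)*(-48) + (-8 + (-1)² + 5*(-1))/(2*(5 - 1)) = √2*(-48) + (½)*(-8 + 1 - 5)/4 = -48*√2 + (½)*(¼)*(-12) = -48*√2 - 3/2 = -3/2 - 48*√2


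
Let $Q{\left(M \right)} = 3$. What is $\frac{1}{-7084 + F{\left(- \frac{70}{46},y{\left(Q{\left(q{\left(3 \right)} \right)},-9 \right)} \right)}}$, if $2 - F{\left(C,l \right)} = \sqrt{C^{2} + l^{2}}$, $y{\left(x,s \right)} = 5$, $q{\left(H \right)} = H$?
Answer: $- \frac{1873189}{13265917273} + \frac{1955 \sqrt{2}}{26531834546} \approx -0.0001411$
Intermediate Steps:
$F{\left(C,l \right)} = 2 - \sqrt{C^{2} + l^{2}}$
$\frac{1}{-7084 + F{\left(- \frac{70}{46},y{\left(Q{\left(q{\left(3 \right)} \right)},-9 \right)} \right)}} = \frac{1}{-7084 + \left(2 - \sqrt{\left(- \frac{70}{46}\right)^{2} + 5^{2}}\right)} = \frac{1}{-7084 + \left(2 - \sqrt{\left(\left(-70\right) \frac{1}{46}\right)^{2} + 25}\right)} = \frac{1}{-7084 + \left(2 - \sqrt{\left(- \frac{35}{23}\right)^{2} + 25}\right)} = \frac{1}{-7084 + \left(2 - \sqrt{\frac{1225}{529} + 25}\right)} = \frac{1}{-7084 + \left(2 - \sqrt{\frac{14450}{529}}\right)} = \frac{1}{-7084 + \left(2 - \frac{85 \sqrt{2}}{23}\right)} = \frac{1}{-7082 - \frac{85 \sqrt{2}}{23}}$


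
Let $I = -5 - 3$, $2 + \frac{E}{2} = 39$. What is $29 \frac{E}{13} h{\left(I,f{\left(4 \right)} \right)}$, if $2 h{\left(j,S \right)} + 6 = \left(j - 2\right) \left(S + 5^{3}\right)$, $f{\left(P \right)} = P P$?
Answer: $- \frac{1519368}{13} \approx -1.1687 \cdot 10^{5}$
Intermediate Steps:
$E = 74$ ($E = -4 + 2 \cdot 39 = -4 + 78 = 74$)
$f{\left(P \right)} = P^{2}$
$I = -8$
$h{\left(j,S \right)} = -3 + \frac{\left(-2 + j\right) \left(125 + S\right)}{2}$ ($h{\left(j,S \right)} = -3 + \frac{\left(j - 2\right) \left(S + 5^{3}\right)}{2} = -3 + \frac{\left(-2 + j\right) \left(S + 125\right)}{2} = -3 + \frac{\left(-2 + j\right) \left(125 + S\right)}{2}$)
$29 \frac{E}{13} h{\left(I,f{\left(4 \right)} \right)} = 29 \cdot \frac{74}{13} \left(-128 - 4^{2} + \frac{125}{2} \left(-8\right) + \frac{1}{2} \cdot 4^{2} \left(-8\right)\right) = 29 \cdot 74 \cdot \frac{1}{13} \left(-128 - 16 - 500 + \frac{1}{2} \cdot 16 \left(-8\right)\right) = 29 \cdot \frac{74}{13} \left(-128 - 16 - 500 - 64\right) = \frac{2146}{13} \left(-708\right) = - \frac{1519368}{13}$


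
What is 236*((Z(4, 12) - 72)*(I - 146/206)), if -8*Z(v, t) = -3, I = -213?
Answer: 372079842/103 ≈ 3.6124e+6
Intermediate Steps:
Z(v, t) = 3/8 (Z(v, t) = -1/8*(-3) = 3/8)
236*((Z(4, 12) - 72)*(I - 146/206)) = 236*((3/8 - 72)*(-213 - 146/206)) = 236*(-573*(-213 - 146*1/206)/8) = 236*(-573*(-213 - 73/103)/8) = 236*(-573/8*(-22012/103)) = 236*(3153219/206) = 372079842/103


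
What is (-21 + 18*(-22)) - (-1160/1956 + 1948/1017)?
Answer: -69345721/165771 ≈ -418.32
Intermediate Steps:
(-21 + 18*(-22)) - (-1160/1956 + 1948/1017) = (-21 - 396) - (-1160*1/1956 + 1948*(1/1017)) = -417 - (-290/489 + 1948/1017) = -417 - 1*219214/165771 = -417 - 219214/165771 = -69345721/165771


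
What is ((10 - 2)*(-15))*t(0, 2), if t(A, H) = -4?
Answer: 480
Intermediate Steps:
((10 - 2)*(-15))*t(0, 2) = ((10 - 2)*(-15))*(-4) = (8*(-15))*(-4) = -120*(-4) = 480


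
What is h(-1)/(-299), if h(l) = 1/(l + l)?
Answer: 1/598 ≈ 0.0016722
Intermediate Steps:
h(l) = 1/(2*l)
h(-1)/(-299) = ((½)/(-1))/(-299) = -(-1)/598 = -1/299*(-½) = 1/598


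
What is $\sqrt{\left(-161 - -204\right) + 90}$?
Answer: $\sqrt{133} \approx 11.533$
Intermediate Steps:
$\sqrt{\left(-161 - -204\right) + 90} = \sqrt{\left(-161 + 204\right) + 90} = \sqrt{43 + 90} = \sqrt{133}$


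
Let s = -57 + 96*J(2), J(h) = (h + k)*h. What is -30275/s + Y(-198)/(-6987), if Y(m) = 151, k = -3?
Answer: 23499314/193307 ≈ 121.56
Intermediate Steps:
J(h) = h*(-3 + h) (J(h) = (h - 3)*h = (-3 + h)*h = h*(-3 + h))
s = -249 (s = -57 + 96*(2*(-3 + 2)) = -57 + 96*(2*(-1)) = -57 + 96*(-2) = -57 - 192 = -249)
-30275/s + Y(-198)/(-6987) = -30275/(-249) + 151/(-6987) = -30275*(-1/249) + 151*(-1/6987) = 30275/249 - 151/6987 = 23499314/193307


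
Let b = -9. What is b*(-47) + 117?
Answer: 540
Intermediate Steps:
b*(-47) + 117 = -9*(-47) + 117 = 423 + 117 = 540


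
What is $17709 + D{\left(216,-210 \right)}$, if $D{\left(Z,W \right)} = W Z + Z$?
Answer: $-27435$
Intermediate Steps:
$D{\left(Z,W \right)} = Z + W Z$
$17709 + D{\left(216,-210 \right)} = 17709 + 216 \left(1 - 210\right) = 17709 + 216 \left(-209\right) = 17709 - 45144 = -27435$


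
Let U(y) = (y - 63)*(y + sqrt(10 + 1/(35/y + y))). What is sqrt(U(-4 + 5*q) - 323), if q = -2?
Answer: sqrt(6795 - 42*sqrt(2706))/3 ≈ 22.633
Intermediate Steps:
U(y) = (-63 + y)*(y + sqrt(10 + 1/(y + 35/y)))
sqrt(U(-4 + 5*q) - 323) = sqrt(((-4 + 5*(-2))**2 - 63*(-4 + 5*(-2)) - 63*sqrt(350 + (-4 + 5*(-2)) + 10*(-4 + 5*(-2))**2)/sqrt(35 + (-4 + 5*(-2))**2) + (-4 + 5*(-2))*sqrt((350 + (-4 + 5*(-2)) + 10*(-4 + 5*(-2))**2)/(35 + (-4 + 5*(-2))**2))) - 323) = sqrt(((-4 - 10)**2 - 63*(-4 - 10) - 63*sqrt(350 + (-4 - 10) + 10*(-4 - 10)**2)/sqrt(35 + (-4 - 10)**2) + (-4 - 10)*sqrt((350 + (-4 - 10) + 10*(-4 - 10)**2)/(35 + (-4 - 10)**2))) - 323) = sqrt(((-14)**2 - 63*(-14) - 63*sqrt(350 - 14 + 10*(-14)**2)/sqrt(35 + (-14)**2) - 14*sqrt(350 - 14 + 10*(-14)**2)/sqrt(35 + (-14)**2)) - 323) = sqrt((196 + 882 - 63*sqrt(350 - 14 + 10*196)/sqrt(35 + 196) - 14*sqrt(350 - 14 + 10*196)/sqrt(35 + 196)) - 323) = sqrt((196 + 882 - 63*sqrt(231)*sqrt(350 - 14 + 1960)/231 - 14*sqrt(231)*sqrt(350 - 14 + 1960)/231) - 323) = sqrt((196 + 882 - 63*2*sqrt(2706)/33 - 14*2*sqrt(2706)/33) - 323) = sqrt((196 + 882 - 42*sqrt(2706)/11 - 28*sqrt(2706)/33) - 323) = sqrt((1078 - 14*sqrt(2706)/3) - 323) = sqrt(755 - 14*sqrt(2706)/3)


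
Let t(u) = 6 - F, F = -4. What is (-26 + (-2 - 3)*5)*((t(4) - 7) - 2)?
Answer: -51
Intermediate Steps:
t(u) = 10 (t(u) = 6 - 1*(-4) = 6 + 4 = 10)
(-26 + (-2 - 3)*5)*((t(4) - 7) - 2) = (-26 + (-2 - 3)*5)*((10 - 7) - 2) = (-26 - 5*5)*(3 - 2) = (-26 - 25)*1 = -51*1 = -51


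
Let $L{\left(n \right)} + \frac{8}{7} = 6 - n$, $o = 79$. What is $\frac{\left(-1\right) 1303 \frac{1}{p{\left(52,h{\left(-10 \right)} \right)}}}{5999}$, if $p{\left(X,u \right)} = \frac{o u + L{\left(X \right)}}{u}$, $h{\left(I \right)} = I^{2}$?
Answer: $- \frac{13030}{4710929} \approx -0.0027659$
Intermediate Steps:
$L{\left(n \right)} = \frac{34}{7} - n$ ($L{\left(n \right)} = - \frac{8}{7} - \left(-6 + n\right) = \frac{34}{7} - n$)
$p{\left(X,u \right)} = \frac{\frac{34}{7} - X + 79 u}{u}$ ($p{\left(X,u \right)} = \frac{79 u - \left(- \frac{34}{7} + X\right)}{u} = \frac{\frac{34}{7} - X + 79 u}{u}$)
$\frac{\left(-1\right) 1303 \frac{1}{p{\left(52,h{\left(-10 \right)} \right)}}}{5999} = \frac{\left(-1\right) 1303 \frac{1}{\frac{1}{\left(-10\right)^{2}} \left(\frac{34}{7} - 52 + 79 \left(-10\right)^{2}\right)}}{5999} = - \frac{1303}{\frac{1}{100} \left(\frac{34}{7} - 52 + 79 \cdot 100\right)} \frac{1}{5999} = - \frac{1303}{\frac{1}{100} \left(\frac{34}{7} - 52 + 7900\right)} \frac{1}{5999} = - \frac{1303}{\frac{1}{100} \cdot \frac{54970}{7}} \cdot \frac{1}{5999} = - \frac{1303}{\frac{5497}{70}} \cdot \frac{1}{5999} = \left(-1303\right) \frac{70}{5497} \cdot \frac{1}{5999} = \left(- \frac{91210}{5497}\right) \frac{1}{5999} = - \frac{13030}{4710929}$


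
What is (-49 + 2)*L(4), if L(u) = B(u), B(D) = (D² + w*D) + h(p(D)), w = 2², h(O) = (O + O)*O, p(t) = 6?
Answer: -4888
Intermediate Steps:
h(O) = 2*O² (h(O) = (2*O)*O = 2*O²)
w = 4
B(D) = 72 + D² + 4*D (B(D) = (D² + 4*D) + 2*6² = (D² + 4*D) + 2*36 = (D² + 4*D) + 72 = 72 + D² + 4*D)
L(u) = 72 + u² + 4*u
(-49 + 2)*L(4) = (-49 + 2)*(72 + 4² + 4*4) = -47*(72 + 16 + 16) = -47*104 = -4888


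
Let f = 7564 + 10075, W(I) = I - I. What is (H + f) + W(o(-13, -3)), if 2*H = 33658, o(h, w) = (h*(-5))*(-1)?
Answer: 34468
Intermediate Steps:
o(h, w) = 5*h (o(h, w) = -5*h*(-1) = 5*h)
W(I) = 0
H = 16829 (H = (1/2)*33658 = 16829)
f = 17639
(H + f) + W(o(-13, -3)) = (16829 + 17639) + 0 = 34468 + 0 = 34468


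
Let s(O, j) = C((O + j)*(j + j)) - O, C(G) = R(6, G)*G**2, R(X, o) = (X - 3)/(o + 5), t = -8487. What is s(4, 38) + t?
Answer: 3420865/3197 ≈ 1070.0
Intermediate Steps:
R(X, o) = (-3 + X)/(5 + o)
C(G) = 3*G**2/(5 + G) (C(G) = ((-3 + 6)/(5 + G))*G**2 = (3/(5 + G))*G**2 = 3*G**2/(5 + G))
s(O, j) = -O + 12*j**2*(O + j)**2/(5 + 2*j*(O + j)) (s(O, j) = 3*((O + j)*(j + j))**2/(5 + (O + j)*(j + j)) - O = 3*((O + j)*(2*j))**2/(5 + (O + j)*(2*j)) - O = 3*(2*j*(O + j))**2/(5 + 2*j*(O + j)) - O = 3*(4*j**2*(O + j)**2)/(5 + 2*j*(O + j)) - O = 12*j**2*(O + j)**2/(5 + 2*j*(O + j)) - O = -O + 12*j**2*(O + j)**2/(5 + 2*j*(O + j)))
s(4, 38) + t = (-1*4*(5 + 2*38*(4 + 38)) + 12*38**2*(4 + 38)**2)/(5 + 2*38*(4 + 38)) - 8487 = (-1*4*(5 + 2*38*42) + 12*1444*42**2)/(5 + 2*38*42) - 8487 = (-1*4*(5 + 3192) + 12*1444*1764)/(5 + 3192) - 8487 = (-1*4*3197 + 30566592)/3197 - 8487 = (-12788 + 30566592)/3197 - 8487 = (1/3197)*30553804 - 8487 = 30553804/3197 - 8487 = 3420865/3197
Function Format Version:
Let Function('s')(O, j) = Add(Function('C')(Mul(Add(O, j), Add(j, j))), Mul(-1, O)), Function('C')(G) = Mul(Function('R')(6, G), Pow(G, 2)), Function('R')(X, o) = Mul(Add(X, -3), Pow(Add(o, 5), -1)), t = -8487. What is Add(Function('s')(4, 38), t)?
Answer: Rational(3420865, 3197) ≈ 1070.0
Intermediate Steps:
Function('R')(X, o) = Mul(Pow(Add(5, o), -1), Add(-3, X)) (Function('R')(X, o) = Mul(Add(-3, X), Pow(Add(5, o), -1)) = Mul(Pow(Add(5, o), -1), Add(-3, X)))
Function('C')(G) = Mul(3, Pow(G, 2), Pow(Add(5, G), -1)) (Function('C')(G) = Mul(Mul(Pow(Add(5, G), -1), Add(-3, 6)), Pow(G, 2)) = Mul(Mul(Pow(Add(5, G), -1), 3), Pow(G, 2)) = Mul(Mul(3, Pow(Add(5, G), -1)), Pow(G, 2)) = Mul(3, Pow(G, 2), Pow(Add(5, G), -1)))
Function('s')(O, j) = Add(Mul(-1, O), Mul(12, Pow(j, 2), Pow(Add(5, Mul(2, j, Add(O, j))), -1), Pow(Add(O, j), 2))) (Function('s')(O, j) = Add(Mul(3, Pow(Mul(Add(O, j), Add(j, j)), 2), Pow(Add(5, Mul(Add(O, j), Add(j, j))), -1)), Mul(-1, O)) = Add(Mul(3, Pow(Mul(Add(O, j), Mul(2, j)), 2), Pow(Add(5, Mul(Add(O, j), Mul(2, j))), -1)), Mul(-1, O)) = Add(Mul(3, Pow(Mul(2, j, Add(O, j)), 2), Pow(Add(5, Mul(2, j, Add(O, j))), -1)), Mul(-1, O)) = Add(Mul(3, Mul(4, Pow(j, 2), Pow(Add(O, j), 2)), Pow(Add(5, Mul(2, j, Add(O, j))), -1)), Mul(-1, O)) = Add(Mul(12, Pow(j, 2), Pow(Add(5, Mul(2, j, Add(O, j))), -1), Pow(Add(O, j), 2)), Mul(-1, O)) = Add(Mul(-1, O), Mul(12, Pow(j, 2), Pow(Add(5, Mul(2, j, Add(O, j))), -1), Pow(Add(O, j), 2))))
Add(Function('s')(4, 38), t) = Add(Mul(Pow(Add(5, Mul(2, 38, Add(4, 38))), -1), Add(Mul(-1, 4, Add(5, Mul(2, 38, Add(4, 38)))), Mul(12, Pow(38, 2), Pow(Add(4, 38), 2)))), -8487) = Add(Mul(Pow(Add(5, Mul(2, 38, 42)), -1), Add(Mul(-1, 4, Add(5, Mul(2, 38, 42))), Mul(12, 1444, Pow(42, 2)))), -8487) = Add(Mul(Pow(Add(5, 3192), -1), Add(Mul(-1, 4, Add(5, 3192)), Mul(12, 1444, 1764))), -8487) = Add(Mul(Pow(3197, -1), Add(Mul(-1, 4, 3197), 30566592)), -8487) = Add(Mul(Rational(1, 3197), Add(-12788, 30566592)), -8487) = Add(Mul(Rational(1, 3197), 30553804), -8487) = Add(Rational(30553804, 3197), -8487) = Rational(3420865, 3197)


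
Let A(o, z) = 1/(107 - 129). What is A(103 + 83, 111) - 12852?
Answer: -282745/22 ≈ -12852.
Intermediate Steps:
A(o, z) = -1/22 (A(o, z) = 1/(-22) = -1/22)
A(103 + 83, 111) - 12852 = -1/22 - 12852 = -282745/22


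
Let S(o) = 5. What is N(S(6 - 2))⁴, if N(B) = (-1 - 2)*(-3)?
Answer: 6561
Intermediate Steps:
N(B) = 9 (N(B) = -3*(-3) = 9)
N(S(6 - 2))⁴ = 9⁴ = 6561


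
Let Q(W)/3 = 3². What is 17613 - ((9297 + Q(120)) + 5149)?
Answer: 3140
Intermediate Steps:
Q(W) = 27 (Q(W) = 3*3² = 3*9 = 27)
17613 - ((9297 + Q(120)) + 5149) = 17613 - ((9297 + 27) + 5149) = 17613 - (9324 + 5149) = 17613 - 1*14473 = 17613 - 14473 = 3140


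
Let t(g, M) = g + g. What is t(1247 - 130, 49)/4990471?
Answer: 2234/4990471 ≈ 0.00044765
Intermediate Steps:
t(g, M) = 2*g
t(1247 - 130, 49)/4990471 = (2*(1247 - 130))/4990471 = (2*1117)*(1/4990471) = 2234*(1/4990471) = 2234/4990471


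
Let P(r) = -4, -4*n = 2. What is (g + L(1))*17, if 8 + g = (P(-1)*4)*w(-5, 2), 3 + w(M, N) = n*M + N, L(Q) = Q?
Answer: -527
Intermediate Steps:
n = -1/2 (n = -1/4*2 = -1/2 ≈ -0.50000)
w(M, N) = -3 + N - M/2 (w(M, N) = -3 + (-M/2 + N) = -3 + (N - M/2) = -3 + N - M/2)
g = -32 (g = -8 + (-4*4)*(-3 + 2 - 1/2*(-5)) = -8 - 16*(-3 + 2 + 5/2) = -8 - 16*3/2 = -8 - 24 = -32)
(g + L(1))*17 = (-32 + 1)*17 = -31*17 = -527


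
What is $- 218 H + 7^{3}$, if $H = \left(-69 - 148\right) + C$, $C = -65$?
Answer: $61819$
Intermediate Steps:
$H = -282$ ($H = \left(-69 - 148\right) - 65 = -217 - 65 = -282$)
$- 218 H + 7^{3} = \left(-218\right) \left(-282\right) + 7^{3} = 61476 + 343 = 61819$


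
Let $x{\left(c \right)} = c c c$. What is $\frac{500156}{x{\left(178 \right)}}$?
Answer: $\frac{125039}{1409938} \approx 0.088684$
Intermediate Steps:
$x{\left(c \right)} = c^{3}$ ($x{\left(c \right)} = c^{2} c = c^{3}$)
$\frac{500156}{x{\left(178 \right)}} = \frac{500156}{178^{3}} = \frac{500156}{5639752} = 500156 \cdot \frac{1}{5639752} = \frac{125039}{1409938}$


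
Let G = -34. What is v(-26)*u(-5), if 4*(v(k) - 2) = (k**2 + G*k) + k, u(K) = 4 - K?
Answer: 6939/2 ≈ 3469.5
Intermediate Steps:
v(k) = 2 - 33*k/4 + k**2/4 (v(k) = 2 + ((k**2 - 34*k) + k)/4 = 2 + (k**2 - 33*k)/4 = 2 + (-33*k/4 + k**2/4) = 2 - 33*k/4 + k**2/4)
v(-26)*u(-5) = (2 - 33/4*(-26) + (1/4)*(-26)**2)*(4 - 1*(-5)) = (2 + 429/2 + (1/4)*676)*(4 + 5) = (2 + 429/2 + 169)*9 = (771/2)*9 = 6939/2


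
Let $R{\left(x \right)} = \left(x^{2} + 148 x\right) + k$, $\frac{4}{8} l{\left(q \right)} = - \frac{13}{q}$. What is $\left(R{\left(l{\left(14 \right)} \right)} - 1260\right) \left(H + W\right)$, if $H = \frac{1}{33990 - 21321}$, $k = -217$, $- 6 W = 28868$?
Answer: $\frac{5222117997832}{620781} \approx 8.4122 \cdot 10^{6}$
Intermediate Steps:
$W = - \frac{14434}{3}$ ($W = \left(- \frac{1}{6}\right) 28868 = - \frac{14434}{3} \approx -4811.3$)
$l{\left(q \right)} = - \frac{26}{q}$ ($l{\left(q \right)} = 2 \left(- \frac{13}{q}\right) = - \frac{26}{q}$)
$R{\left(x \right)} = -217 + x^{2} + 148 x$ ($R{\left(x \right)} = \left(x^{2} + 148 x\right) - 217 = -217 + x^{2} + 148 x$)
$H = \frac{1}{12669} \approx 7.8933 \cdot 10^{-5}$
$\left(R{\left(l{\left(14 \right)} \right)} - 1260\right) \left(H + W\right) = \left(\left(-217 + \left(- \frac{26}{14}\right)^{2} + 148 \left(- \frac{26}{14}\right)\right) - 1260\right) \left(\frac{1}{12669} - \frac{14434}{3}\right) = \left(\left(-217 + \left(\left(-26\right) \frac{1}{14}\right)^{2} + 148 \left(\left(-26\right) \frac{1}{14}\right)\right) - 1260\right) \left(- \frac{60954781}{12669}\right) = \left(\left(-217 + \left(- \frac{13}{7}\right)^{2} + 148 \left(- \frac{13}{7}\right)\right) - 1260\right) \left(- \frac{60954781}{12669}\right) = \left(\left(-217 + \frac{169}{49} - \frac{1924}{7}\right) - 1260\right) \left(- \frac{60954781}{12669}\right) = \left(- \frac{23932}{49} - 1260\right) \left(- \frac{60954781}{12669}\right) = \left(- \frac{85672}{49}\right) \left(- \frac{60954781}{12669}\right) = \frac{5222117997832}{620781}$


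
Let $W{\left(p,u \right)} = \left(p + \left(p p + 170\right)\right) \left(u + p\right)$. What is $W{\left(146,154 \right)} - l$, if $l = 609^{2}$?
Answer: $6118719$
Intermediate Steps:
$l = 370881$
$W{\left(p,u \right)} = \left(p + u\right) \left(170 + p + p^{2}\right)$ ($W{\left(p,u \right)} = \left(p + \left(p^{2} + 170\right)\right) \left(p + u\right) = \left(p + \left(170 + p^{2}\right)\right) \left(p + u\right) = \left(170 + p + p^{2}\right) \left(p + u\right) = \left(p + u\right) \left(170 + p + p^{2}\right)$)
$W{\left(146,154 \right)} - l = \left(146^{2} + 146^{3} + 170 \cdot 146 + 170 \cdot 154 + 146 \cdot 154 + 154 \cdot 146^{2}\right) - 370881 = \left(21316 + 3112136 + 24820 + 26180 + 22484 + 154 \cdot 21316\right) - 370881 = \left(21316 + 3112136 + 24820 + 26180 + 22484 + 3282664\right) - 370881 = 6489600 - 370881 = 6118719$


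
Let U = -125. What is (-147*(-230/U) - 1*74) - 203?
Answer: -13687/25 ≈ -547.48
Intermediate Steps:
(-147*(-230/U) - 1*74) - 203 = (-147/((-125/(-230))) - 1*74) - 203 = (-147/((-125*(-1/230))) - 74) - 203 = (-147/25/46 - 74) - 203 = (-147*46/25 - 74) - 203 = (-6762/25 - 74) - 203 = -8612/25 - 203 = -13687/25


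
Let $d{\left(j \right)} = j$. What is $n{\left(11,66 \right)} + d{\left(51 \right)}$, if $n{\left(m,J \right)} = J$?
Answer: $117$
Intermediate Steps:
$n{\left(11,66 \right)} + d{\left(51 \right)} = 66 + 51 = 117$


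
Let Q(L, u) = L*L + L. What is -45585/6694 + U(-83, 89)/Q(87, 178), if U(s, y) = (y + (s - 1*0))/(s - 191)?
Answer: -7968808367/1170191528 ≈ -6.8098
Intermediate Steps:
U(s, y) = (s + y)/(-191 + s) (U(s, y) = (y + (s + 0))/(-191 + s) = (y + s)/(-191 + s) = (s + y)/(-191 + s))
Q(L, u) = L + L**2 (Q(L, u) = L**2 + L = L + L**2)
-45585/6694 + U(-83, 89)/Q(87, 178) = -45585/6694 + ((-83 + 89)/(-191 - 83))/((87*(1 + 87))) = -45585*1/6694 + (6/(-274))/((87*88)) = -45585/6694 - 1/274*6/7656 = -45585/6694 - 3/137*1/7656 = -45585/6694 - 1/349624 = -7968808367/1170191528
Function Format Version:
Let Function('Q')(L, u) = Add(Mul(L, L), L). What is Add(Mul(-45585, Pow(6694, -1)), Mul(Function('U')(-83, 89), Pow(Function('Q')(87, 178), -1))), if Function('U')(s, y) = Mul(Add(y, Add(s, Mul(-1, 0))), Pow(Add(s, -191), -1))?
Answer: Rational(-7968808367, 1170191528) ≈ -6.8098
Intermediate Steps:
Function('U')(s, y) = Mul(Pow(Add(-191, s), -1), Add(s, y)) (Function('U')(s, y) = Mul(Add(y, Add(s, 0)), Pow(Add(-191, s), -1)) = Mul(Add(y, s), Pow(Add(-191, s), -1)) = Mul(Add(s, y), Pow(Add(-191, s), -1)) = Mul(Pow(Add(-191, s), -1), Add(s, y)))
Function('Q')(L, u) = Add(L, Pow(L, 2)) (Function('Q')(L, u) = Add(Pow(L, 2), L) = Add(L, Pow(L, 2)))
Add(Mul(-45585, Pow(6694, -1)), Mul(Function('U')(-83, 89), Pow(Function('Q')(87, 178), -1))) = Add(Mul(-45585, Pow(6694, -1)), Mul(Mul(Pow(Add(-191, -83), -1), Add(-83, 89)), Pow(Mul(87, Add(1, 87)), -1))) = Add(Mul(-45585, Rational(1, 6694)), Mul(Mul(Pow(-274, -1), 6), Pow(Mul(87, 88), -1))) = Add(Rational(-45585, 6694), Mul(Mul(Rational(-1, 274), 6), Pow(7656, -1))) = Add(Rational(-45585, 6694), Mul(Rational(-3, 137), Rational(1, 7656))) = Add(Rational(-45585, 6694), Rational(-1, 349624)) = Rational(-7968808367, 1170191528)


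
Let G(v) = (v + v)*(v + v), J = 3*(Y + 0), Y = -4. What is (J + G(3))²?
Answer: 576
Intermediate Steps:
J = -12 (J = 3*(-4 + 0) = 3*(-4) = -12)
G(v) = 4*v² (G(v) = (2*v)*(2*v) = 4*v²)
(J + G(3))² = (-12 + 4*3²)² = (-12 + 4*9)² = (-12 + 36)² = 24² = 576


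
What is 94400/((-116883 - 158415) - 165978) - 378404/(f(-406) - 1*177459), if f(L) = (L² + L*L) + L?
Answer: -45327796076/16747196433 ≈ -2.7066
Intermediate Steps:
f(L) = L + 2*L² (f(L) = (L² + L²) + L = 2*L² + L = L + 2*L²)
94400/((-116883 - 158415) - 165978) - 378404/(f(-406) - 1*177459) = 94400/((-116883 - 158415) - 165978) - 378404/(-406*(1 + 2*(-406)) - 1*177459) = 94400/(-275298 - 165978) - 378404/(-406*(1 - 812) - 177459) = 94400/(-441276) - 378404/(-406*(-811) - 177459) = 94400*(-1/441276) - 378404/(329266 - 177459) = -23600/110319 - 378404/151807 = -45327796076/16747196433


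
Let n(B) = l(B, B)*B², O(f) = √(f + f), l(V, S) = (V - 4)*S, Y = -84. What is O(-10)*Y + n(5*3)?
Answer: 37125 - 168*I*√5 ≈ 37125.0 - 375.66*I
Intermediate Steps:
l(V, S) = S*(-4 + V) (l(V, S) = (-4 + V)*S = S*(-4 + V))
O(f) = √2*√f (O(f) = √(2*f) = √2*√f)
n(B) = B³*(-4 + B) (n(B) = (B*(-4 + B))*B² = B³*(-4 + B))
O(-10)*Y + n(5*3) = (√2*√(-10))*(-84) + (5*3)³*(-4 + 5*3) = (√2*(I*√10))*(-84) + 15³*(-4 + 15) = (2*I*√5)*(-84) + 3375*11 = -168*I*√5 + 37125 = 37125 - 168*I*√5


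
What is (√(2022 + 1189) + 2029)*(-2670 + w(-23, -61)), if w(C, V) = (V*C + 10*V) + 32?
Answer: -3743505 - 23985*√19 ≈ -3.8481e+6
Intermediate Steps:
w(C, V) = 32 + 10*V + C*V (w(C, V) = (C*V + 10*V) + 32 = (10*V + C*V) + 32 = 32 + 10*V + C*V)
(√(2022 + 1189) + 2029)*(-2670 + w(-23, -61)) = (√(2022 + 1189) + 2029)*(-2670 + (32 + 10*(-61) - 23*(-61))) = (√3211 + 2029)*(-2670 + (32 - 610 + 1403)) = (13*√19 + 2029)*(-2670 + 825) = (2029 + 13*√19)*(-1845) = -3743505 - 23985*√19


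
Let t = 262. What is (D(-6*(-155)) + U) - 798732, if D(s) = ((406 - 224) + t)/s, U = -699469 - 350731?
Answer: -286584386/155 ≈ -1.8489e+6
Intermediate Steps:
U = -1050200
D(s) = 444/s (D(s) = ((406 - 224) + 262)/s = (182 + 262)/s = 444/s)
(D(-6*(-155)) + U) - 798732 = (444/((-6*(-155))) - 1050200) - 798732 = (444/930 - 1050200) - 798732 = (444*(1/930) - 1050200) - 798732 = (74/155 - 1050200) - 798732 = -162780926/155 - 798732 = -286584386/155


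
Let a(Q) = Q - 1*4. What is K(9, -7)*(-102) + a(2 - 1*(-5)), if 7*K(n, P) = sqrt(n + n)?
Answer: 3 - 306*sqrt(2)/7 ≈ -58.821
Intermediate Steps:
a(Q) = -4 + Q (a(Q) = Q - 4 = -4 + Q)
K(n, P) = sqrt(2)*sqrt(n)/7 (K(n, P) = sqrt(n + n)/7 = sqrt(2*n)/7 = (sqrt(2)*sqrt(n))/7 = sqrt(2)*sqrt(n)/7)
K(9, -7)*(-102) + a(2 - 1*(-5)) = (sqrt(2)*sqrt(9)/7)*(-102) + (-4 + (2 - 1*(-5))) = ((1/7)*sqrt(2)*3)*(-102) + (-4 + (2 + 5)) = (3*sqrt(2)/7)*(-102) + (-4 + 7) = -306*sqrt(2)/7 + 3 = 3 - 306*sqrt(2)/7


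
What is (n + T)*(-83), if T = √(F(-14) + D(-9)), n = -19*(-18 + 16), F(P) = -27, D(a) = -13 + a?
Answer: -3154 - 581*I ≈ -3154.0 - 581.0*I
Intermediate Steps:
n = 38 (n = -19*(-2) = 38)
T = 7*I (T = √(-27 + (-13 - 9)) = √(-27 - 22) = √(-49) = 7*I ≈ 7.0*I)
(n + T)*(-83) = (38 + 7*I)*(-83) = -3154 - 581*I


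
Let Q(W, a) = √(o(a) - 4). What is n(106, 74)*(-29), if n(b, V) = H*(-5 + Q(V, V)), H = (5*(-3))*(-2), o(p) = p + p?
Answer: -6090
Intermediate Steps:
o(p) = 2*p
Q(W, a) = √(-4 + 2*a) (Q(W, a) = √(2*a - 4) = √(-4 + 2*a))
H = 30 (H = -15*(-2) = 30)
n(b, V) = -150 + 30*√(-4 + 2*V) (n(b, V) = 30*(-5 + √(-4 + 2*V)) = -150 + 30*√(-4 + 2*V))
n(106, 74)*(-29) = (-150 + 30*√(-4 + 2*74))*(-29) = (-150 + 30*√(-4 + 148))*(-29) = (-150 + 30*√144)*(-29) = (-150 + 30*12)*(-29) = (-150 + 360)*(-29) = 210*(-29) = -6090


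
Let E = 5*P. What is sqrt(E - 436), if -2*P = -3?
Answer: I*sqrt(1714)/2 ≈ 20.7*I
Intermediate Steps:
P = 3/2 (P = -1/2*(-3) = 3/2 ≈ 1.5000)
E = 15/2 (E = 5*(3/2) = 15/2 ≈ 7.5000)
sqrt(E - 436) = sqrt(15/2 - 436) = sqrt(-857/2) = I*sqrt(1714)/2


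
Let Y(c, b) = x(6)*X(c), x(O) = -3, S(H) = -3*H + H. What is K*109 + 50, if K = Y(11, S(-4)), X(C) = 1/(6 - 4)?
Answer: -227/2 ≈ -113.50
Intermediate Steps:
S(H) = -2*H
X(C) = ½ (X(C) = 1/2 = ½)
Y(c, b) = -3/2 (Y(c, b) = -3*½ = -3/2)
K = -3/2 ≈ -1.5000
K*109 + 50 = -3/2*109 + 50 = -327/2 + 50 = -227/2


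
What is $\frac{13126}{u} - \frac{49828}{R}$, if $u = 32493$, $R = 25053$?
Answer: $- \frac{430071842}{271349043} \approx -1.5849$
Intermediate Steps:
$\frac{13126}{u} - \frac{49828}{R} = \frac{13126}{32493} - \frac{49828}{25053} = - \frac{430071842}{271349043}$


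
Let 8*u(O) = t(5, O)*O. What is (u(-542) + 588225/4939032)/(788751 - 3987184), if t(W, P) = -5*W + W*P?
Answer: -305061565485/5265720978952 ≈ -0.057934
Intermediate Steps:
t(W, P) = -5*W + P*W
u(O) = O*(-25 + 5*O)/8 (u(O) = ((5*(-5 + O))*O)/8 = ((-25 + 5*O)*O)/8 = (O*(-25 + 5*O))/8 = O*(-25 + 5*O)/8)
(u(-542) + 588225/4939032)/(788751 - 3987184) = ((5/8)*(-542)*(-5 - 542) + 588225/4939032)/(788751 - 3987184) = ((5/8)*(-542)*(-547) + 588225*(1/4939032))/(-3198433) = (741185/4 + 196075/1646344)*(-1/3198433) = (305061565485/1646344)*(-1/3198433) = -305061565485/5265720978952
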